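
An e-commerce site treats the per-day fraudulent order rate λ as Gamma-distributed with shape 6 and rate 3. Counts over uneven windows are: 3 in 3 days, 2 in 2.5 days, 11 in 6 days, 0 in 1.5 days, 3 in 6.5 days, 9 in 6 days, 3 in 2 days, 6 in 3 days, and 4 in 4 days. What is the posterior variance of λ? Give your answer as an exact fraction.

Total count: 3 + 2 + 11 + 0 + 3 + 9 + 3 + 6 + 4 = 41.
Total exposure: 3 + 2.5 + 6 + 1.5 + 6.5 + 6 + 2 + 3 + 4 = 34.5 days.
The Gamma prior is conjugate for the Poisson rate, so λ | data ~ Gamma(6+41, 3+34.5) = Gamma(47, 75/2).
Posterior variance = α'/β'² = 47/(5625/4) = 188/5625.

188/5625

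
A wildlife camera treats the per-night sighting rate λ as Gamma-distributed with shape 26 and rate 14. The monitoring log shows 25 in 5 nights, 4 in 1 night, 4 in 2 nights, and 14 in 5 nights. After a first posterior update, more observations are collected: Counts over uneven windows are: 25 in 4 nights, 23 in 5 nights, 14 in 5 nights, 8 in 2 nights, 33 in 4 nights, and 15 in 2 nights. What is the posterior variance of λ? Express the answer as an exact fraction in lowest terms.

Total count: 25 + 4 + 4 + 14 = 47.
Total exposure: 5 + 1 + 2 + 5 = 13 nights.
After the first batch: Gamma(26 + 47, 14 + 13) = Gamma(73, 27).
Total count: 25 + 23 + 14 + 8 + 33 + 15 = 118.
Total exposure: 4 + 5 + 5 + 2 + 4 + 2 = 22 nights.
After the second batch: Gamma(73 + 118, 27 + 22) = Gamma(191, 49).
Posterior variance = α'/β'² = 191/2401.

191/2401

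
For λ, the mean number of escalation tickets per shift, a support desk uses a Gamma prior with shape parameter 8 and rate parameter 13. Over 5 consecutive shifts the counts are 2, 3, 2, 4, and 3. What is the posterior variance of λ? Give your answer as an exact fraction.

11/162

Total count: 2 + 3 + 2 + 4 + 3 = 14.
Total exposure: 5 shifts.
By Gamma–Poisson conjugacy, the posterior is Gamma(α + Σx, β + Σt) = Gamma(8 + 14, 13 + 5) = Gamma(22, 18).
Posterior variance = α'/β'² = 22/324 = 11/162.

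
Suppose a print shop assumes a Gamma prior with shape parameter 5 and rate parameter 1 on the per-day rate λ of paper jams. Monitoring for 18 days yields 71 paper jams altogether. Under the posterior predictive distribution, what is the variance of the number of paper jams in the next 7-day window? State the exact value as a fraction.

728/19

Total count 71 over total exposure 18 days.
By Gamma–Poisson conjugacy, the posterior is Gamma(α + Σx, β + Σt) = Gamma(5 + 71, 1 + 18) = Gamma(76, 19).
The posterior predictive for a window of length T is Negative Binomial with variance T·α'·(β'+T)/β'² = 7·76·26/361 = 728/19.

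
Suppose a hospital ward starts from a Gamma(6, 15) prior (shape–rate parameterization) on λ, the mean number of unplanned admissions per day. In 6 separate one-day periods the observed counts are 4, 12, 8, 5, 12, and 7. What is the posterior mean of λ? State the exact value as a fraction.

Total count: 4 + 12 + 8 + 5 + 12 + 7 = 48.
Total exposure: 6 days.
Gamma(α, β) with Poisson data over total exposure Σt gives posterior Gamma(α+Σx, β+Σt) = Gamma(54, 21).
Posterior mean = α'/β' = 54/21 = 18/7.

18/7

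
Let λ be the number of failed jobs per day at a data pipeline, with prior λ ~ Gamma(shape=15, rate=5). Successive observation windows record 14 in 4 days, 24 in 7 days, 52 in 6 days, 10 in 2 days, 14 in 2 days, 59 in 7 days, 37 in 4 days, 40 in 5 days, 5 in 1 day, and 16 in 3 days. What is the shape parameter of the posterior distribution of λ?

Total count: 14 + 24 + 52 + 10 + 14 + 59 + 37 + 40 + 5 + 16 = 271.
Total exposure: 4 + 7 + 6 + 2 + 2 + 7 + 4 + 5 + 1 + 3 = 41 days.
By Gamma–Poisson conjugacy, the posterior is Gamma(α + Σx, β + Σt) = Gamma(15 + 271, 5 + 41) = Gamma(286, 46).

286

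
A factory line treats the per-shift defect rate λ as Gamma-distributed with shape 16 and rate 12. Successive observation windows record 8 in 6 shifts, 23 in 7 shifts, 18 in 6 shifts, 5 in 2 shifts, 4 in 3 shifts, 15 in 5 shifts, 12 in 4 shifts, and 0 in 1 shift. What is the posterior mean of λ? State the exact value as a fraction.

101/46

Total count: 8 + 23 + 18 + 5 + 4 + 15 + 12 + 0 = 85.
Total exposure: 6 + 7 + 6 + 2 + 3 + 5 + 4 + 1 = 34 shifts.
Gamma(α, β) with Poisson data over total exposure Σt gives posterior Gamma(α+Σx, β+Σt) = Gamma(101, 46).
Posterior mean = α'/β' = 101/46.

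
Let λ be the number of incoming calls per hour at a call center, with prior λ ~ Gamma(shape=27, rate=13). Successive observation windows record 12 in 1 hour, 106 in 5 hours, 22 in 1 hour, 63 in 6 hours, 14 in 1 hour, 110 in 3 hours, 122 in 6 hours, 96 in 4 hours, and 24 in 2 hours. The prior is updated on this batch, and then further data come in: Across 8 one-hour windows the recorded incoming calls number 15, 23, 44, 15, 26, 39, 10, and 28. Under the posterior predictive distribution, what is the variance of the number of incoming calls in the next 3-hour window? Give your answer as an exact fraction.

31641/625

Total count: 12 + 106 + 22 + 63 + 14 + 110 + 122 + 96 + 24 = 569.
Total exposure: 1 + 5 + 1 + 6 + 1 + 3 + 6 + 4 + 2 = 29 hours.
After the first batch: Gamma(27 + 569, 13 + 29) = Gamma(596, 42).
Total count: 15 + 23 + 44 + 15 + 26 + 39 + 10 + 28 = 200.
Total exposure: 8 hours.
After the second batch: Gamma(596 + 200, 42 + 8) = Gamma(796, 50).
The posterior predictive for a window of length T is Negative Binomial with variance T·α'·(β'+T)/β'² = 3·796·53/2500 = 31641/625.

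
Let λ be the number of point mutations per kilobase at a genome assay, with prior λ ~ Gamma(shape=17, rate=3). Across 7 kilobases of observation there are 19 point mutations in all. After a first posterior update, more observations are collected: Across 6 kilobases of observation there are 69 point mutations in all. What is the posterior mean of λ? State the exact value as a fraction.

105/16

Total count 19 over total exposure 7 kilobases.
After the first batch: Gamma(17 + 19, 3 + 7) = Gamma(36, 10).
Total count 69 over total exposure 6 kilobases.
After the second batch: Gamma(36 + 69, 10 + 6) = Gamma(105, 16).
Posterior mean = α'/β' = 105/16.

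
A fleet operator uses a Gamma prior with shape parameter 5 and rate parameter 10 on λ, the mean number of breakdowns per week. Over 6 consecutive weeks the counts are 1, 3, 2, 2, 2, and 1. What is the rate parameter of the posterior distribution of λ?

Total count: 1 + 3 + 2 + 2 + 2 + 1 = 11.
Total exposure: 6 weeks.
Conjugate update: add total count to the shape and total exposure to the rate, giving Gamma(16, 16).

16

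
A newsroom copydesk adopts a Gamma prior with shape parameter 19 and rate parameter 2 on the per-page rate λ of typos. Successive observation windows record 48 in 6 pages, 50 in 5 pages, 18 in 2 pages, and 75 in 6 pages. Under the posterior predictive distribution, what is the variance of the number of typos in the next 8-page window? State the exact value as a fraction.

Total count: 48 + 50 + 18 + 75 = 191.
Total exposure: 6 + 5 + 2 + 6 = 19 pages.
Gamma(α, β) with Poisson data over total exposure Σt gives posterior Gamma(α+Σx, β+Σt) = Gamma(210, 21).
The posterior predictive for a window of length T is Negative Binomial with variance T·α'·(β'+T)/β'² = 8·210·29/441 = 2320/21.

2320/21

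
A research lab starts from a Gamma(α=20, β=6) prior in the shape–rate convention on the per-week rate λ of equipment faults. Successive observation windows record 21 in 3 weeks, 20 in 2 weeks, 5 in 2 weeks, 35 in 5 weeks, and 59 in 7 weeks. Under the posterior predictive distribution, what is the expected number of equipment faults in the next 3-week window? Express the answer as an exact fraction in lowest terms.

96/5

Total count: 21 + 20 + 5 + 35 + 59 = 140.
Total exposure: 3 + 2 + 2 + 5 + 7 = 19 weeks.
The Gamma prior is conjugate for the Poisson rate, so λ | data ~ Gamma(20+140, 6+19) = Gamma(160, 25).
Predictive mean over a 3-week window = T·E[λ|data] = 3·160/25 = 96/5.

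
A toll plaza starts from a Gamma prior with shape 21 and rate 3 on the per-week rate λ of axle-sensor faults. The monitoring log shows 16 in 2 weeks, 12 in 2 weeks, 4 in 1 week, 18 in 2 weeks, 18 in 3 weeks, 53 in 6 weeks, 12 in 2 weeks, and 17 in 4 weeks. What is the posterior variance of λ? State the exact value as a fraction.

171/625

Total count: 16 + 12 + 4 + 18 + 18 + 53 + 12 + 17 = 150.
Total exposure: 2 + 2 + 1 + 2 + 3 + 6 + 2 + 4 = 22 weeks.
The Gamma prior is conjugate for the Poisson rate, so λ | data ~ Gamma(21+150, 3+22) = Gamma(171, 25).
Posterior variance = α'/β'² = 171/625.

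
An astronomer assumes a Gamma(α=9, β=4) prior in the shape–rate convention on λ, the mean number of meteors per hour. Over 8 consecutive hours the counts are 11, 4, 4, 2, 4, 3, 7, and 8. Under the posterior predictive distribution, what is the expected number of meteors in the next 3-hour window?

Total count: 11 + 4 + 4 + 2 + 4 + 3 + 7 + 8 = 43.
Total exposure: 8 hours.
Posterior: α' = 9 + 43 = 52, β' = 4 + 8 = 12.
Predictive mean over a 3-hour window = T·E[λ|data] = 3·52/12 = 13.

13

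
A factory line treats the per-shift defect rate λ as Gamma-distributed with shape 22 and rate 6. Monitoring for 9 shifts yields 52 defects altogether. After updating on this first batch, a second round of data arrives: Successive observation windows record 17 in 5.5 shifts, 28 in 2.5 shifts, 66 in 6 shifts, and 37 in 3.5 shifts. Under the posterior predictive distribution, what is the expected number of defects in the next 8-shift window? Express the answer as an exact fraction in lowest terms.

Total count 52 over total exposure 9 shifts.
After the first batch: Gamma(22 + 52, 6 + 9) = Gamma(74, 15).
Total count: 17 + 28 + 66 + 37 = 148.
Total exposure: 5.5 + 2.5 + 6 + 3.5 = 17.5 shifts.
After the second batch: Gamma(74 + 148, 15 + 17.5) = Gamma(222, 65/2).
Predictive mean over an 8-shift window = T·E[λ|data] = 8·222/(65/2) = 3552/65.

3552/65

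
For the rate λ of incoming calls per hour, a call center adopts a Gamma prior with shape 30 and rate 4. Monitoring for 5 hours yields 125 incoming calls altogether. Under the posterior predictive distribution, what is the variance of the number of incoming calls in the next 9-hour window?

Total count 125 over total exposure 5 hours.
Conjugate update: add total count to the shape and total exposure to the rate, giving Gamma(155, 9).
The posterior predictive for a window of length T is Negative Binomial with variance T·α'·(β'+T)/β'² = 9·155·18/81 = 310.

310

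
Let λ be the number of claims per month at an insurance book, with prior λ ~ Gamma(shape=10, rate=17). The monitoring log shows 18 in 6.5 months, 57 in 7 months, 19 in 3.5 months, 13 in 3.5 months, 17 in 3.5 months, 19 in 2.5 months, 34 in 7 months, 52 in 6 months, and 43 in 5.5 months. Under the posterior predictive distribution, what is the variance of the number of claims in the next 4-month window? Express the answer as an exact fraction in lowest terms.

18612/961

Total count: 18 + 57 + 19 + 13 + 17 + 19 + 34 + 52 + 43 = 272.
Total exposure: 6.5 + 7 + 3.5 + 3.5 + 3.5 + 2.5 + 7 + 6 + 5.5 = 45 months.
Conjugate update: add total count to the shape and total exposure to the rate, giving Gamma(282, 62).
The posterior predictive for a window of length T is Negative Binomial with variance T·α'·(β'+T)/β'² = 4·282·66/3844 = 18612/961.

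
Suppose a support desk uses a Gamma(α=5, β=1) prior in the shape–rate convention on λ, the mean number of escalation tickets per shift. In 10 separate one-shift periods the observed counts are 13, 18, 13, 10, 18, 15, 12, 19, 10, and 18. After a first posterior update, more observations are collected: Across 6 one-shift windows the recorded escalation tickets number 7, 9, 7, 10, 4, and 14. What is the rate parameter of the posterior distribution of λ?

Total count: 13 + 18 + 13 + 10 + 18 + 15 + 12 + 19 + 10 + 18 = 146.
Total exposure: 10 shifts.
After the first batch: Gamma(5 + 146, 1 + 10) = Gamma(151, 11).
Total count: 7 + 9 + 7 + 10 + 4 + 14 = 51.
Total exposure: 6 shifts.
After the second batch: Gamma(151 + 51, 11 + 6) = Gamma(202, 17).

17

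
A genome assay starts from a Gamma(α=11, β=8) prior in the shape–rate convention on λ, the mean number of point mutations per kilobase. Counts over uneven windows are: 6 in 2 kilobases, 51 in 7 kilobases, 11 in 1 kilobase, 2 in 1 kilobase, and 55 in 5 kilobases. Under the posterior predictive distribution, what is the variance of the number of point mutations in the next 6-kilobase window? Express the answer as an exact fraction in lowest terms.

85/2

Total count: 6 + 51 + 11 + 2 + 55 = 125.
Total exposure: 2 + 7 + 1 + 1 + 5 = 16 kilobases.
Gamma(α, β) with Poisson data over total exposure Σt gives posterior Gamma(α+Σx, β+Σt) = Gamma(136, 24).
The posterior predictive for a window of length T is Negative Binomial with variance T·α'·(β'+T)/β'² = 6·136·30/576 = 85/2.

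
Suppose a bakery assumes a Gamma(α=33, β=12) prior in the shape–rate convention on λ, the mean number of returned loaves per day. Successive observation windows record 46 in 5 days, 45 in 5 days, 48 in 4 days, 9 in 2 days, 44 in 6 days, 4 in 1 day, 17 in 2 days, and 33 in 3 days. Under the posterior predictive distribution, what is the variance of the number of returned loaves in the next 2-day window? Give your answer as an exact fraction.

Total count: 46 + 45 + 48 + 9 + 44 + 4 + 17 + 33 = 246.
Total exposure: 5 + 5 + 4 + 2 + 6 + 1 + 2 + 3 = 28 days.
Gamma(α, β) with Poisson data over total exposure Σt gives posterior Gamma(α+Σx, β+Σt) = Gamma(279, 40).
The posterior predictive for a window of length T is Negative Binomial with variance T·α'·(β'+T)/β'² = 2·279·42/1600 = 5859/400.

5859/400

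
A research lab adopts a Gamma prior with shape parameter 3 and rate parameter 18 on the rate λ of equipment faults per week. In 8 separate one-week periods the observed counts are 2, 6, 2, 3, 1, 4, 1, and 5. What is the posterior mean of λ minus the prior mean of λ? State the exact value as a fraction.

Total count: 2 + 6 + 2 + 3 + 1 + 4 + 1 + 5 = 24.
Total exposure: 8 weeks.
Conjugate update: add total count to the shape and total exposure to the rate, giving Gamma(27, 26).
Posterior mean = 27/26 = 27/26; prior mean = 3/18 = 1/6. Difference = 27/26 − 1/6 = 34/39.

34/39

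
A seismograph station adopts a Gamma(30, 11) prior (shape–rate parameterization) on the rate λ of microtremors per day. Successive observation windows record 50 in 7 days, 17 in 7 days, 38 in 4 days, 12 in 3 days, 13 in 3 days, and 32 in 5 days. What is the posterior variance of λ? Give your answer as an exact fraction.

3/25

Total count: 50 + 17 + 38 + 12 + 13 + 32 = 162.
Total exposure: 7 + 7 + 4 + 3 + 3 + 5 = 29 days.
Conjugate update: add total count to the shape and total exposure to the rate, giving Gamma(192, 40).
Posterior variance = α'/β'² = 192/1600 = 3/25.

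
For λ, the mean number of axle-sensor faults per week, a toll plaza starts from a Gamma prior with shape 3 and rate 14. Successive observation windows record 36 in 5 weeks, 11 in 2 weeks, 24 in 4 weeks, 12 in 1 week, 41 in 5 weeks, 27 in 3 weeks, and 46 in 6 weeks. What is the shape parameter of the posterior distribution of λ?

200

Total count: 36 + 11 + 24 + 12 + 41 + 27 + 46 = 197.
Total exposure: 5 + 2 + 4 + 1 + 5 + 3 + 6 = 26 weeks.
By Gamma–Poisson conjugacy, the posterior is Gamma(α + Σx, β + Σt) = Gamma(3 + 197, 14 + 26) = Gamma(200, 40).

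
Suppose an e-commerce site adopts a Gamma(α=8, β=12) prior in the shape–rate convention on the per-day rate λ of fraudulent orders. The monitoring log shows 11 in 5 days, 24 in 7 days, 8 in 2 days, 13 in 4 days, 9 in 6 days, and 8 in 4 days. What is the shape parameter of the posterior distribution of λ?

81

Total count: 11 + 24 + 8 + 13 + 9 + 8 = 73.
Total exposure: 5 + 7 + 2 + 4 + 6 + 4 = 28 days.
By Gamma–Poisson conjugacy, the posterior is Gamma(α + Σx, β + Σt) = Gamma(8 + 73, 12 + 28) = Gamma(81, 40).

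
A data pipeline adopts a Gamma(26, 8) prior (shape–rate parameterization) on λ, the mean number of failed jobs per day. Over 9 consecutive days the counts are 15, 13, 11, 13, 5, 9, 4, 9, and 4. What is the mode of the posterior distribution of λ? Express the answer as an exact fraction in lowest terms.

108/17

Total count: 15 + 13 + 11 + 13 + 5 + 9 + 4 + 9 + 4 = 83.
Total exposure: 9 days.
By Gamma–Poisson conjugacy, the posterior is Gamma(α + Σx, β + Σt) = Gamma(26 + 83, 8 + 9) = Gamma(109, 17).
Posterior mode = (α'−1)/β' = 108/17.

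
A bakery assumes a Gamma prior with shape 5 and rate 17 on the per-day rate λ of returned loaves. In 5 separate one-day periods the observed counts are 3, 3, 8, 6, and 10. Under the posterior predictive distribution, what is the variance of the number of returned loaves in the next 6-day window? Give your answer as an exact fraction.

1470/121

Total count: 3 + 3 + 8 + 6 + 10 = 30.
Total exposure: 5 days.
The Gamma prior is conjugate for the Poisson rate, so λ | data ~ Gamma(5+30, 17+5) = Gamma(35, 22).
The posterior predictive for a window of length T is Negative Binomial with variance T·α'·(β'+T)/β'² = 6·35·28/484 = 1470/121.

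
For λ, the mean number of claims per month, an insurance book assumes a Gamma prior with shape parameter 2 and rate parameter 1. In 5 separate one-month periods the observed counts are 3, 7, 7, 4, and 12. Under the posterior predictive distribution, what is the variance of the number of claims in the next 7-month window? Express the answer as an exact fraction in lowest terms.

Total count: 3 + 7 + 7 + 4 + 12 = 33.
Total exposure: 5 months.
Posterior: α' = 2 + 33 = 35, β' = 1 + 5 = 6.
The posterior predictive for a window of length T is Negative Binomial with variance T·α'·(β'+T)/β'² = 7·35·13/36 = 3185/36.

3185/36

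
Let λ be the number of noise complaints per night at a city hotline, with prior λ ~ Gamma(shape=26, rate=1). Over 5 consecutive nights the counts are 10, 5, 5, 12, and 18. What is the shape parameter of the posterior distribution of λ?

76

Total count: 10 + 5 + 5 + 12 + 18 = 50.
Total exposure: 5 nights.
The Gamma prior is conjugate for the Poisson rate, so λ | data ~ Gamma(26+50, 1+5) = Gamma(76, 6).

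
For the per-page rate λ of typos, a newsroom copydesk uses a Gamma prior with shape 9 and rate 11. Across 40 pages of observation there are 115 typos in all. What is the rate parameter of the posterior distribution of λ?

Total count 115 over total exposure 40 pages.
Gamma(α, β) with Poisson data over total exposure Σt gives posterior Gamma(α+Σx, β+Σt) = Gamma(124, 51).

51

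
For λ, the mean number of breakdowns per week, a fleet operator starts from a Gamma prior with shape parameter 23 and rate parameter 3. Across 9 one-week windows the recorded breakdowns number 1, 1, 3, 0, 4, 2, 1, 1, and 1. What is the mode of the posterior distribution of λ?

Total count: 1 + 1 + 3 + 0 + 4 + 2 + 1 + 1 + 1 = 14.
Total exposure: 9 weeks.
The Gamma prior is conjugate for the Poisson rate, so λ | data ~ Gamma(23+14, 3+9) = Gamma(37, 12).
Posterior mode = (α'−1)/β' = 36/12 = 3.

3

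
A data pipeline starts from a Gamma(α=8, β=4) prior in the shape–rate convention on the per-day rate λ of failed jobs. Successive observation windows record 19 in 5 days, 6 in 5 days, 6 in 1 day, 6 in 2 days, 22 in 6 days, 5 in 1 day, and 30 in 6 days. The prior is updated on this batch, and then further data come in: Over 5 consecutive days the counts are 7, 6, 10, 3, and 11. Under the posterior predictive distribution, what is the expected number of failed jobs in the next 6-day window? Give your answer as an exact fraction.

834/35

Total count: 19 + 6 + 6 + 6 + 22 + 5 + 30 = 94.
Total exposure: 5 + 5 + 1 + 2 + 6 + 1 + 6 = 26 days.
After the first batch: Gamma(8 + 94, 4 + 26) = Gamma(102, 30).
Total count: 7 + 6 + 10 + 3 + 11 = 37.
Total exposure: 5 days.
After the second batch: Gamma(102 + 37, 30 + 5) = Gamma(139, 35).
Predictive mean over a 6-day window = T·E[λ|data] = 6·139/35 = 834/35.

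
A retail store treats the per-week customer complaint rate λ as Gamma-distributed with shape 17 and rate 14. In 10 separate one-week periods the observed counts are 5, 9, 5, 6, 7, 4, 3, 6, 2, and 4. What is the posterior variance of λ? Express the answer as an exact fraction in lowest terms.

Total count: 5 + 9 + 5 + 6 + 7 + 4 + 3 + 6 + 2 + 4 = 51.
Total exposure: 10 weeks.
Posterior: α' = 17 + 51 = 68, β' = 14 + 10 = 24.
Posterior variance = α'/β'² = 68/576 = 17/144.

17/144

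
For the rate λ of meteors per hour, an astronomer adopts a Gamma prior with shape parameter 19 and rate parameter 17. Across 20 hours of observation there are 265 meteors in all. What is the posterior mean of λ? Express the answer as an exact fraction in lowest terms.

Total count 265 over total exposure 20 hours.
Conjugate update: add total count to the shape and total exposure to the rate, giving Gamma(284, 37).
Posterior mean = α'/β' = 284/37.

284/37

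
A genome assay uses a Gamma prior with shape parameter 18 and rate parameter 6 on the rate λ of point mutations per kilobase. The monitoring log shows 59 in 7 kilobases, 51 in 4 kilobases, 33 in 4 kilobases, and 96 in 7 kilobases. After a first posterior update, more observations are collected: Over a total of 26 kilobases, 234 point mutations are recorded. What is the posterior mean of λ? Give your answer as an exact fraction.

Total count: 59 + 51 + 33 + 96 = 239.
Total exposure: 7 + 4 + 4 + 7 = 22 kilobases.
After the first batch: Gamma(18 + 239, 6 + 22) = Gamma(257, 28).
Total count 234 over total exposure 26 kilobases.
After the second batch: Gamma(257 + 234, 28 + 26) = Gamma(491, 54).
Posterior mean = α'/β' = 491/54.

491/54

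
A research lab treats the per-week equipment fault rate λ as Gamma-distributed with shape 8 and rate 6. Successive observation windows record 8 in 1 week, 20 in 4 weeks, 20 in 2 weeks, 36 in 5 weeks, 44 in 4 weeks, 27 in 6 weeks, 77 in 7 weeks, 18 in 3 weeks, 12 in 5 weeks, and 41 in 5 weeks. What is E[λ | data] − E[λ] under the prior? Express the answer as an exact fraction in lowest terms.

Total count: 8 + 20 + 20 + 36 + 44 + 27 + 77 + 18 + 12 + 41 = 303.
Total exposure: 1 + 4 + 2 + 5 + 4 + 6 + 7 + 3 + 5 + 5 = 42 weeks.
Conjugate update: add total count to the shape and total exposure to the rate, giving Gamma(311, 48).
Posterior mean = 311/48 = 311/48; prior mean = 8/6 = 4/3. Difference = 311/48 − 4/3 = 247/48.

247/48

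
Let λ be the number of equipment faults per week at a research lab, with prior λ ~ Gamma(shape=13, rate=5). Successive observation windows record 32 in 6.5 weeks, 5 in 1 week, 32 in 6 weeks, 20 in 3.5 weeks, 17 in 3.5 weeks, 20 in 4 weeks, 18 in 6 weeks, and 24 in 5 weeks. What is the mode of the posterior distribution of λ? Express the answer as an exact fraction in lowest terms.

Total count: 32 + 5 + 32 + 20 + 17 + 20 + 18 + 24 = 168.
Total exposure: 6.5 + 1 + 6 + 3.5 + 3.5 + 4 + 6 + 5 = 35.5 weeks.
Conjugate update: add total count to the shape and total exposure to the rate, giving Gamma(181, 81/2).
Posterior mode = (α'−1)/β' = 180/(81/2) = 40/9.

40/9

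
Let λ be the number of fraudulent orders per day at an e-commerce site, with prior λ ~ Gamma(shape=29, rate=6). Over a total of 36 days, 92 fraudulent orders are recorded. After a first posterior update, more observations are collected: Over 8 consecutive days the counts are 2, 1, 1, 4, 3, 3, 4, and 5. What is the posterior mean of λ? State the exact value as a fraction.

Total count 92 over total exposure 36 days.
After the first batch: Gamma(29 + 92, 6 + 36) = Gamma(121, 42).
Total count: 2 + 1 + 1 + 4 + 3 + 3 + 4 + 5 = 23.
Total exposure: 8 days.
After the second batch: Gamma(121 + 23, 42 + 8) = Gamma(144, 50).
Posterior mean = α'/β' = 144/50 = 72/25.

72/25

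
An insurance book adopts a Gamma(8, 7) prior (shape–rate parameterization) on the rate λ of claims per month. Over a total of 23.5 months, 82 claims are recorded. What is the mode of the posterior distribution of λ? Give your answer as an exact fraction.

Total count 82 over total exposure 23.5 months.
The Gamma prior is conjugate for the Poisson rate, so λ | data ~ Gamma(8+82, 7+23.5) = Gamma(90, 61/2).
Posterior mode = (α'−1)/β' = 89/(61/2) = 178/61.

178/61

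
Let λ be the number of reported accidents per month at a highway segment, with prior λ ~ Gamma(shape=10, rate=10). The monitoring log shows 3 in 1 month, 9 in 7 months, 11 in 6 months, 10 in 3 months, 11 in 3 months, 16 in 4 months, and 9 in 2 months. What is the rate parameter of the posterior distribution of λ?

Total count: 3 + 9 + 11 + 10 + 11 + 16 + 9 = 69.
Total exposure: 1 + 7 + 6 + 3 + 3 + 4 + 2 = 26 months.
Gamma(α, β) with Poisson data over total exposure Σt gives posterior Gamma(α+Σx, β+Σt) = Gamma(79, 36).

36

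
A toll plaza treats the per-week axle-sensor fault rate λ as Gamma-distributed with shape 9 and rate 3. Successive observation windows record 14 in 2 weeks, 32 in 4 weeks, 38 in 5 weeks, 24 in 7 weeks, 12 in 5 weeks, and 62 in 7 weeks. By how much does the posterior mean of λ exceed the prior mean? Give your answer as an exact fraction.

92/33

Total count: 14 + 32 + 38 + 24 + 12 + 62 = 182.
Total exposure: 2 + 4 + 5 + 7 + 5 + 7 = 30 weeks.
By Gamma–Poisson conjugacy, the posterior is Gamma(α + Σx, β + Σt) = Gamma(9 + 182, 3 + 30) = Gamma(191, 33).
Posterior mean = 191/33 = 191/33; prior mean = 9/3 = 3. Difference = 191/33 − 3 = 92/33.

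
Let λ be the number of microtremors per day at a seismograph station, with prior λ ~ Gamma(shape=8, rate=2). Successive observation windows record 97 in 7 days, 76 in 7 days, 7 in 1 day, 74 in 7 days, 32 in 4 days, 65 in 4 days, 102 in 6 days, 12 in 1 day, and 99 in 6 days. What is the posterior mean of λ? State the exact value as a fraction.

Total count: 97 + 76 + 7 + 74 + 32 + 65 + 102 + 12 + 99 = 564.
Total exposure: 7 + 7 + 1 + 7 + 4 + 4 + 6 + 1 + 6 = 43 days.
Gamma(α, β) with Poisson data over total exposure Σt gives posterior Gamma(α+Σx, β+Σt) = Gamma(572, 45).
Posterior mean = α'/β' = 572/45.

572/45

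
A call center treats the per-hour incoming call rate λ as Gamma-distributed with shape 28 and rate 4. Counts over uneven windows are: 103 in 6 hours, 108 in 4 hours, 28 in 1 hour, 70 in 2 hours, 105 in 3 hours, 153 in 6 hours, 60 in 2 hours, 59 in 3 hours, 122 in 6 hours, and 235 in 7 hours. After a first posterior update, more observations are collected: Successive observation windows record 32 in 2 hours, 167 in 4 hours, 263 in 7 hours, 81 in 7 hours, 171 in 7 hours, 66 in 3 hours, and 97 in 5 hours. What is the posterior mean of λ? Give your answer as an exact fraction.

1948/79

Total count: 103 + 108 + 28 + 70 + 105 + 153 + 60 + 59 + 122 + 235 = 1043.
Total exposure: 6 + 4 + 1 + 2 + 3 + 6 + 2 + 3 + 6 + 7 = 40 hours.
After the first batch: Gamma(28 + 1043, 4 + 40) = Gamma(1071, 44).
Total count: 32 + 167 + 263 + 81 + 171 + 66 + 97 = 877.
Total exposure: 2 + 4 + 7 + 7 + 7 + 3 + 5 = 35 hours.
After the second batch: Gamma(1071 + 877, 44 + 35) = Gamma(1948, 79).
Posterior mean = α'/β' = 1948/79.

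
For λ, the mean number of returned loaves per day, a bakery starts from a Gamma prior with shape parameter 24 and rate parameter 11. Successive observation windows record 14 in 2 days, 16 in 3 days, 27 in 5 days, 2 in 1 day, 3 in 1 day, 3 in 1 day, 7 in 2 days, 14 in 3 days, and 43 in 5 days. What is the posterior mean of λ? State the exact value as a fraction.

9/2

Total count: 14 + 16 + 27 + 2 + 3 + 3 + 7 + 14 + 43 = 129.
Total exposure: 2 + 3 + 5 + 1 + 1 + 1 + 2 + 3 + 5 = 23 days.
Posterior: α' = 24 + 129 = 153, β' = 11 + 23 = 34.
Posterior mean = α'/β' = 153/34 = 9/2.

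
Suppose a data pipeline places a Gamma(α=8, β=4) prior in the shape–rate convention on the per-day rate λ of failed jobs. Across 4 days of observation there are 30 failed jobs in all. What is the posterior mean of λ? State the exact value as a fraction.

Total count 30 over total exposure 4 days.
Conjugate update: add total count to the shape and total exposure to the rate, giving Gamma(38, 8).
Posterior mean = α'/β' = 38/8 = 19/4.

19/4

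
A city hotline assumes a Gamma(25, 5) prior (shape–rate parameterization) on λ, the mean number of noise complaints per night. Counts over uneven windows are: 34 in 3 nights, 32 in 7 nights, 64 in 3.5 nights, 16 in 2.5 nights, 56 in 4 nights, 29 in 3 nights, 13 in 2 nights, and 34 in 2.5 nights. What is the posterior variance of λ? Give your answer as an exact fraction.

Total count: 34 + 32 + 64 + 16 + 56 + 29 + 13 + 34 = 278.
Total exposure: 3 + 7 + 3.5 + 2.5 + 4 + 3 + 2 + 2.5 = 27.5 nights.
Posterior: α' = 25 + 278 = 303, β' = 5 + 27.5 = 65/2.
Posterior variance = α'/β'² = 303/(4225/4) = 1212/4225.

1212/4225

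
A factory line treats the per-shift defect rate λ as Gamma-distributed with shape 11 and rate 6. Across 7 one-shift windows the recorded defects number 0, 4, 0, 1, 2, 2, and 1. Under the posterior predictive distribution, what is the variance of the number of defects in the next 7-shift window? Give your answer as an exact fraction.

2940/169

Total count: 0 + 4 + 0 + 1 + 2 + 2 + 1 = 10.
Total exposure: 7 shifts.
By Gamma–Poisson conjugacy, the posterior is Gamma(α + Σx, β + Σt) = Gamma(11 + 10, 6 + 7) = Gamma(21, 13).
The posterior predictive for a window of length T is Negative Binomial with variance T·α'·(β'+T)/β'² = 7·21·20/169 = 2940/169.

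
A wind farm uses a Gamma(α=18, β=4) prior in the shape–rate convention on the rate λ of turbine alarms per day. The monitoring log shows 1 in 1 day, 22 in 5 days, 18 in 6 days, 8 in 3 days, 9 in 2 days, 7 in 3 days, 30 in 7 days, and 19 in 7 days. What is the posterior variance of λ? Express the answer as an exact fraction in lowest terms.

33/361

Total count: 1 + 22 + 18 + 8 + 9 + 7 + 30 + 19 = 114.
Total exposure: 1 + 5 + 6 + 3 + 2 + 3 + 7 + 7 = 34 days.
Gamma(α, β) with Poisson data over total exposure Σt gives posterior Gamma(α+Σx, β+Σt) = Gamma(132, 38).
Posterior variance = α'/β'² = 132/1444 = 33/361.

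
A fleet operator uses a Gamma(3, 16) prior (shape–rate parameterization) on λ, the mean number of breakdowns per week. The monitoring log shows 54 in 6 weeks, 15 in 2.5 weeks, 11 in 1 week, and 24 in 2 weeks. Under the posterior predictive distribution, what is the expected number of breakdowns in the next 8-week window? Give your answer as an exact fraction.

1712/55

Total count: 54 + 15 + 11 + 24 = 104.
Total exposure: 6 + 2.5 + 1 + 2 = 11.5 weeks.
By Gamma–Poisson conjugacy, the posterior is Gamma(α + Σx, β + Σt) = Gamma(3 + 104, 16 + 11.5) = Gamma(107, 55/2).
Predictive mean over an 8-week window = T·E[λ|data] = 8·107/(55/2) = 1712/55.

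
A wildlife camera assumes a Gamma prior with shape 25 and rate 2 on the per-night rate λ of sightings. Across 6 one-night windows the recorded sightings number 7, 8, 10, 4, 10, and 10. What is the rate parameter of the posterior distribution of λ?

Total count: 7 + 8 + 10 + 4 + 10 + 10 = 49.
Total exposure: 6 nights.
The Gamma prior is conjugate for the Poisson rate, so λ | data ~ Gamma(25+49, 2+6) = Gamma(74, 8).

8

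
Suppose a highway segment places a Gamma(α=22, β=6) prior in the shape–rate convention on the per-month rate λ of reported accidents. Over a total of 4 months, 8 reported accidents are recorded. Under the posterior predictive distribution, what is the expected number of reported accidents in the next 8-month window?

Total count 8 over total exposure 4 months.
By Gamma–Poisson conjugacy, the posterior is Gamma(α + Σx, β + Σt) = Gamma(22 + 8, 6 + 4) = Gamma(30, 10).
Predictive mean over an 8-month window = T·E[λ|data] = 8·30/10 = 24.

24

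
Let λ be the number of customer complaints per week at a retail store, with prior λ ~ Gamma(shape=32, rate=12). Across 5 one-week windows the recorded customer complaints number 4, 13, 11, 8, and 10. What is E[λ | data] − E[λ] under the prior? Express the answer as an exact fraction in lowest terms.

98/51

Total count: 4 + 13 + 11 + 8 + 10 = 46.
Total exposure: 5 weeks.
The Gamma prior is conjugate for the Poisson rate, so λ | data ~ Gamma(32+46, 12+5) = Gamma(78, 17).
Posterior mean = 78/17 = 78/17; prior mean = 32/12 = 8/3. Difference = 78/17 − 8/3 = 98/51.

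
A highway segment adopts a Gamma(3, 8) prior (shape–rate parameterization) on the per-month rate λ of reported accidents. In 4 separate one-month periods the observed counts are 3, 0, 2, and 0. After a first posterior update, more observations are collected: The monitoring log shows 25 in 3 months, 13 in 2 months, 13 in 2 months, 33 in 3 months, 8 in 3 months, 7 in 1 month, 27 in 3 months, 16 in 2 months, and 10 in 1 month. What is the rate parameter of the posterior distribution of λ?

32

Total count: 3 + 0 + 2 + 0 = 5.
Total exposure: 4 months.
After the first batch: Gamma(3 + 5, 8 + 4) = Gamma(8, 12).
Total count: 25 + 13 + 13 + 33 + 8 + 7 + 27 + 16 + 10 = 152.
Total exposure: 3 + 2 + 2 + 3 + 3 + 1 + 3 + 2 + 1 = 20 months.
After the second batch: Gamma(8 + 152, 12 + 20) = Gamma(160, 32).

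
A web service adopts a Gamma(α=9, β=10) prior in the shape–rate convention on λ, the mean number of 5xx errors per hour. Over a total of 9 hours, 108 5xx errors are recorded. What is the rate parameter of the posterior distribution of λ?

Total count 108 over total exposure 9 hours.
Posterior: α' = 9 + 108 = 117, β' = 10 + 9 = 19.

19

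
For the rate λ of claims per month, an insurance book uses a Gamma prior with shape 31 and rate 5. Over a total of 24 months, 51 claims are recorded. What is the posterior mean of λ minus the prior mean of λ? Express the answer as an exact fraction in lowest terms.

-489/145

Total count 51 over total exposure 24 months.
Gamma(α, β) with Poisson data over total exposure Σt gives posterior Gamma(α+Σx, β+Σt) = Gamma(82, 29).
Posterior mean = 82/29 = 82/29; prior mean = 31/5 = 31/5. Difference = 82/29 − 31/5 = -489/145.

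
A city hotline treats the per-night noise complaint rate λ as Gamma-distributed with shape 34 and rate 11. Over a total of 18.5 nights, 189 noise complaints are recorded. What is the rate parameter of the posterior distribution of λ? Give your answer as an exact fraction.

Total count 189 over total exposure 18.5 nights.
Posterior: α' = 34 + 189 = 223, β' = 11 + 18.5 = 59/2.

59/2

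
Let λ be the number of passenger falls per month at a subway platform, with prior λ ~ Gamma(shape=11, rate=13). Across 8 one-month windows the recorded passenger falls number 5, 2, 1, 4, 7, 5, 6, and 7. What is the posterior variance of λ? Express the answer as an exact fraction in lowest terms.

16/147

Total count: 5 + 2 + 1 + 4 + 7 + 5 + 6 + 7 = 37.
Total exposure: 8 months.
Gamma(α, β) with Poisson data over total exposure Σt gives posterior Gamma(α+Σx, β+Σt) = Gamma(48, 21).
Posterior variance = α'/β'² = 48/441 = 16/147.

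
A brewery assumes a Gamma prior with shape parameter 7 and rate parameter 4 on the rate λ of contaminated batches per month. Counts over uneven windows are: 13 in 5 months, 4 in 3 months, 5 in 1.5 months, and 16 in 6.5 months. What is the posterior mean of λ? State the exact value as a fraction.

Total count: 13 + 4 + 5 + 16 = 38.
Total exposure: 5 + 3 + 1.5 + 6.5 = 16 months.
Gamma(α, β) with Poisson data over total exposure Σt gives posterior Gamma(α+Σx, β+Σt) = Gamma(45, 20).
Posterior mean = α'/β' = 45/20 = 9/4.

9/4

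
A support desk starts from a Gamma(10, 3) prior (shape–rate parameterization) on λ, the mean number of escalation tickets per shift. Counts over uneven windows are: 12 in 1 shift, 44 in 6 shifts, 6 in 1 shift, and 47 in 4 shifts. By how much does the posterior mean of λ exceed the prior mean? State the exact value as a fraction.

23/5

Total count: 12 + 44 + 6 + 47 = 109.
Total exposure: 1 + 6 + 1 + 4 = 12 shifts.
By Gamma–Poisson conjugacy, the posterior is Gamma(α + Σx, β + Σt) = Gamma(10 + 109, 3 + 12) = Gamma(119, 15).
Posterior mean = 119/15 = 119/15; prior mean = 10/3 = 10/3. Difference = 119/15 − 10/3 = 23/5.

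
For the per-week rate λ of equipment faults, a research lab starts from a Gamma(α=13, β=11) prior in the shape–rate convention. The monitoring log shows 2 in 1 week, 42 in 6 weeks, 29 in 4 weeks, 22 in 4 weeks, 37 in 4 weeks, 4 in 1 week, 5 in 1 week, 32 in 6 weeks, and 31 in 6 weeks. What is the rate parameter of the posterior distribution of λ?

44

Total count: 2 + 42 + 29 + 22 + 37 + 4 + 5 + 32 + 31 = 204.
Total exposure: 1 + 6 + 4 + 4 + 4 + 1 + 1 + 6 + 6 = 33 weeks.
Gamma(α, β) with Poisson data over total exposure Σt gives posterior Gamma(α+Σx, β+Σt) = Gamma(217, 44).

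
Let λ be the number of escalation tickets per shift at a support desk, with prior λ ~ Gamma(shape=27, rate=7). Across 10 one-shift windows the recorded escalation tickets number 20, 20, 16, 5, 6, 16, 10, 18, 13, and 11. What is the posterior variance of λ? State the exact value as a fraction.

Total count: 20 + 20 + 16 + 5 + 6 + 16 + 10 + 18 + 13 + 11 = 135.
Total exposure: 10 shifts.
Posterior: α' = 27 + 135 = 162, β' = 7 + 10 = 17.
Posterior variance = α'/β'² = 162/289.

162/289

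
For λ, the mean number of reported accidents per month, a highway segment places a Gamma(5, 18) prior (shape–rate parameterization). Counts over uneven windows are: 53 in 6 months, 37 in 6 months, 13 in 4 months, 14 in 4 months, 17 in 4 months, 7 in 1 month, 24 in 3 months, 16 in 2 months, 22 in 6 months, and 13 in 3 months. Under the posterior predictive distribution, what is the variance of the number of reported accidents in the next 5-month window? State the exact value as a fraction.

Total count: 53 + 37 + 13 + 14 + 17 + 7 + 24 + 16 + 22 + 13 = 216.
Total exposure: 6 + 6 + 4 + 4 + 4 + 1 + 3 + 2 + 6 + 3 = 39 months.
The Gamma prior is conjugate for the Poisson rate, so λ | data ~ Gamma(5+216, 18+39) = Gamma(221, 57).
The posterior predictive for a window of length T is Negative Binomial with variance T·α'·(β'+T)/β'² = 5·221·62/3249 = 68510/3249.

68510/3249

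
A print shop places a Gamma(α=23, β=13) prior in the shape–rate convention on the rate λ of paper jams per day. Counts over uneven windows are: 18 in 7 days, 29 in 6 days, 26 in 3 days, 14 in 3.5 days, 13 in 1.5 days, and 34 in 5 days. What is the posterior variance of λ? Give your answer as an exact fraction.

Total count: 18 + 29 + 26 + 14 + 13 + 34 = 134.
Total exposure: 7 + 6 + 3 + 3.5 + 1.5 + 5 = 26 days.
Posterior: α' = 23 + 134 = 157, β' = 13 + 26 = 39.
Posterior variance = α'/β'² = 157/1521.

157/1521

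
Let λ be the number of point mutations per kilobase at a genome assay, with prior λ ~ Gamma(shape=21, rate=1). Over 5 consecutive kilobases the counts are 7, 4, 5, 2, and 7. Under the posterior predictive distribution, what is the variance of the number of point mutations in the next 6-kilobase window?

92

Total count: 7 + 4 + 5 + 2 + 7 = 25.
Total exposure: 5 kilobases.
Conjugate update: add total count to the shape and total exposure to the rate, giving Gamma(46, 6).
The posterior predictive for a window of length T is Negative Binomial with variance T·α'·(β'+T)/β'² = 6·46·12/36 = 92.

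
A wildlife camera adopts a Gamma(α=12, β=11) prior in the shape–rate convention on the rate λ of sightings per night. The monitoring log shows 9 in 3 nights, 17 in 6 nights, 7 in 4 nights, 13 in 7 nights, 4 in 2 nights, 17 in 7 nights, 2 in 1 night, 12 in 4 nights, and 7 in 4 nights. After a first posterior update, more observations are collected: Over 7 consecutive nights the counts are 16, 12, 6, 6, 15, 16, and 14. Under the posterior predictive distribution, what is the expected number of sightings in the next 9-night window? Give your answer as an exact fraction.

1665/56

Total count: 9 + 17 + 7 + 13 + 4 + 17 + 2 + 12 + 7 = 88.
Total exposure: 3 + 6 + 4 + 7 + 2 + 7 + 1 + 4 + 4 = 38 nights.
After the first batch: Gamma(12 + 88, 11 + 38) = Gamma(100, 49).
Total count: 16 + 12 + 6 + 6 + 15 + 16 + 14 = 85.
Total exposure: 7 nights.
After the second batch: Gamma(100 + 85, 49 + 7) = Gamma(185, 56).
Predictive mean over a 9-night window = T·E[λ|data] = 9·185/56 = 1665/56.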